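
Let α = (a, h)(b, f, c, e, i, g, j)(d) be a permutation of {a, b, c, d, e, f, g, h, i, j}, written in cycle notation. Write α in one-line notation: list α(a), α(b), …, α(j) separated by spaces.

h f e d i c j a g b

Reading each image from the cycles: a→h, b→f, c→e, d→d, e→i, f→c, g→j, h→a, i→g, j→b.
Listing these in domain order gives h f e d i c j a g b.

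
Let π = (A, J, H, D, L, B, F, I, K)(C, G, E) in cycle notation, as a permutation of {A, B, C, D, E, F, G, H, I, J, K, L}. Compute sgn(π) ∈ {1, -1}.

1

The cycle lengths are 9, 3.
A cycle of length ℓ contributes ℓ−1 transpositions, so π is a product of 8 + 2 = 10 transpositions — even.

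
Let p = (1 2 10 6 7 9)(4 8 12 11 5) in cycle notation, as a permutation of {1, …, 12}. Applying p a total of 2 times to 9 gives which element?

2

9 lies in the 6-cycle (1 2 10 6 7 9).
Advancing 2 steps from 9: 9 → 1 → 2.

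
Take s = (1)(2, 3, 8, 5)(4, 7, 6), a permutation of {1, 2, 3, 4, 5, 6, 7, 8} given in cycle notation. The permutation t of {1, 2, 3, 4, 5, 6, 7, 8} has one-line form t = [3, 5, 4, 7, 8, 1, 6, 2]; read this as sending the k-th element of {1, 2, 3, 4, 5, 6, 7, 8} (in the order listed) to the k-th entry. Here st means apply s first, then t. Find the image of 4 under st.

6

First apply s: s(4) = 7, then t(7) = 6. Thus (st)(4) = 6.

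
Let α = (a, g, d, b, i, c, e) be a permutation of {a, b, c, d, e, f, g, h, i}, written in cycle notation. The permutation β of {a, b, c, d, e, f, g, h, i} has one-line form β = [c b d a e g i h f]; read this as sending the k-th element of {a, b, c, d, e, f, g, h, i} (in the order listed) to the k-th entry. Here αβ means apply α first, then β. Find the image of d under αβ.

(αβ)(d) = β(α(d)). α(d) = b, then β(b) = b. So (αβ)(d) = b.

b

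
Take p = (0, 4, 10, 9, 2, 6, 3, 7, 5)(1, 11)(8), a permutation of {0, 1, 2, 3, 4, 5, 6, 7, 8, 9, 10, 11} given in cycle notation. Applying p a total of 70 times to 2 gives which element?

10

2 lies in the 9-cycle (0, 4, 10, 9, 2, 6, 3, 7, 5).
On a 9-cycle, p^9 is the identity, so p^70 = p^7 there (70 ≡ 7 mod 9).
Stepping 7 places around the cycle: 2 → 6 → 3 → 7 → 5 → 0 → 4 → 10.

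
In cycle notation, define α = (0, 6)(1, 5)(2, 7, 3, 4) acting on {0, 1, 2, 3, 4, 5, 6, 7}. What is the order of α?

The cycle type of α is (4, 2, 2).
Since disjoint cycles commute, ord(α) = lcm(4, 2, 2) = 4.

4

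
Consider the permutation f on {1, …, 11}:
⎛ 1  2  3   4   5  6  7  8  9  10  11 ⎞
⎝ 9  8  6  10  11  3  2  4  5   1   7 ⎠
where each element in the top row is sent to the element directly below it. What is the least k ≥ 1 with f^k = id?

18

Writing f as disjoint cycles, the cycle lengths are 9, 2.
The order of f is the least common multiple of its cycle lengths: lcm(9, 2) = 18.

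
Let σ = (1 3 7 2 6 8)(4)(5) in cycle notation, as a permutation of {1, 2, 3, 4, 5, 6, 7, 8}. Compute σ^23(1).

1 lies in the 6-cycle (1 3 7 2 6 8).
Powers repeat with period 6 on this cycle, and 23 mod 6 = 5, so σ^23(1) = σ^5(1).
Stepping 5 places around the cycle: 1 → 3 → 7 → 2 → 6 → 8.

8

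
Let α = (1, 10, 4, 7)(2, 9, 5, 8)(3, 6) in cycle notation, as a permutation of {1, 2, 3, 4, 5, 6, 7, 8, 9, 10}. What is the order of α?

The cycle type of α is (4, 4, 2).
Since disjoint cycles commute, ord(α) = lcm(4, 4, 2) = 4.

4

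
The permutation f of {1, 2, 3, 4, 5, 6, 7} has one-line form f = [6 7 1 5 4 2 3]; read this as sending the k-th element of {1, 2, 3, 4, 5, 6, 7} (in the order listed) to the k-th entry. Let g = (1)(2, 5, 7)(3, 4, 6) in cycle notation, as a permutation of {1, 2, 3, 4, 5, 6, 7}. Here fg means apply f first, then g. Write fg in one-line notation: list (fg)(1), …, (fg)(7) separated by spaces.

3 2 1 7 6 5 4

Chase each element through f then g: 1 → 6 → 3; 2 → 7 → 2; 3 → 1 → 1; 4 → 5 → 7; 5 → 4 → 6; 6 → 2 → 5; 7 → 3 → 4.
Collecting the images, fg = [3 2 1 7 6 5 4].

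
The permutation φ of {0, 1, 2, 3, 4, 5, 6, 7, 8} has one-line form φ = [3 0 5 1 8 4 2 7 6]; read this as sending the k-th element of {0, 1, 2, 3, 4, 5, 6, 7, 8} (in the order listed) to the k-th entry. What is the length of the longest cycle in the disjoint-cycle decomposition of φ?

Decomposing into disjoint cycles gives (0 3 1)(2 5 4 8 6); the longest has length 5.

5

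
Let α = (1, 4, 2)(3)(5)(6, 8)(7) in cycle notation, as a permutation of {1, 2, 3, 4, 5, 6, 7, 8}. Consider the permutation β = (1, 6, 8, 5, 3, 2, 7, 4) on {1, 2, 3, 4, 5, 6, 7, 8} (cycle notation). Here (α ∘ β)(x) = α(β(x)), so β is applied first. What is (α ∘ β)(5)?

First apply β: β(5) = 3, then α(3) = 3. Thus (α ∘ β)(5) = 3.

3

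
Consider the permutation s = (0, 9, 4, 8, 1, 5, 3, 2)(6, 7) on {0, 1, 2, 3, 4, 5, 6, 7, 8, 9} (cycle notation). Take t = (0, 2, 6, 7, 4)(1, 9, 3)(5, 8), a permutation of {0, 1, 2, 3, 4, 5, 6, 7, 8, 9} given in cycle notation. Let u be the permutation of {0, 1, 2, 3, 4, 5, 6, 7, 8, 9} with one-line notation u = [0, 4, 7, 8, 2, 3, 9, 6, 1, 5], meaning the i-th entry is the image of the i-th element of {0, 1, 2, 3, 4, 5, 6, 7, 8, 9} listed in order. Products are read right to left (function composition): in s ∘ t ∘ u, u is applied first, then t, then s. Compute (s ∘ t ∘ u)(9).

1

Apply the permutations in order: u(9) = 5, then t(5) = 8, then s(8) = 1. So (s ∘ t ∘ u)(9) = 1.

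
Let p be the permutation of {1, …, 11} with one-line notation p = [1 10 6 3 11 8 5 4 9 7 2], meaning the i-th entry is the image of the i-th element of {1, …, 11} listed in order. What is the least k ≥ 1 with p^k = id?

Writing p as disjoint cycles, the cycle lengths are 5, 4, 1, 1.
The order of p is the least common multiple of its cycle lengths: lcm(5, 4) = 20.

20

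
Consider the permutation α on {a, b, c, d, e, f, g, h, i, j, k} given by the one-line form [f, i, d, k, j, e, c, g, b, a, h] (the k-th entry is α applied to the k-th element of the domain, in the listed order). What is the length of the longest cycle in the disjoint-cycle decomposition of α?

Decomposing into disjoint cycles gives (a f e j)(b i)(c d k h g); the longest has length 5.

5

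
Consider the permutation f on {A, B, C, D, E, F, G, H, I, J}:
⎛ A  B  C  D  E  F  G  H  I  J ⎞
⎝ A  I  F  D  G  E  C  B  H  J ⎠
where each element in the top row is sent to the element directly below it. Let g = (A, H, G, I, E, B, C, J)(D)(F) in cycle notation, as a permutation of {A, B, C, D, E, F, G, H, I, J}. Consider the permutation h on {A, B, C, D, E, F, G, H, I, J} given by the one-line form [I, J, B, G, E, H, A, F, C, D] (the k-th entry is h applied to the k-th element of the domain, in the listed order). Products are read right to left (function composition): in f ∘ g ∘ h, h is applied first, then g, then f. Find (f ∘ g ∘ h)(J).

D

Apply the permutations in order: h(J) = D, then g(D) = D, then f(D) = D. So (f ∘ g ∘ h)(J) = D.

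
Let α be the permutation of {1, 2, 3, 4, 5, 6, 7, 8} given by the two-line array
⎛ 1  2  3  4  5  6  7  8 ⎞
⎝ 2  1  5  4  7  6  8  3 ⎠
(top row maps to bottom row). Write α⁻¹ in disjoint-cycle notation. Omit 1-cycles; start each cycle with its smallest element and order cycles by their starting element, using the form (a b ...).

(1 2)(3 8 7 5)

The cycle decomposition of α is (1 2)(3 5 7 8).
The inverse reverses every cycle; in canonical form, α⁻¹ = (1 2)(3 8 7 5).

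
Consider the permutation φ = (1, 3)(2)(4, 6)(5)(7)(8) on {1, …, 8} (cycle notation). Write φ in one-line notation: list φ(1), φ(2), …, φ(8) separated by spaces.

Each element maps to the next entry in its cycle (wrapping to the front): 1→3, 2→2, 3→1, 4→6, 5→5, 6→4, 7→7, 8→8.
Listing these in domain order gives 3 2 1 6 5 4 7 8.

3 2 1 6 5 4 7 8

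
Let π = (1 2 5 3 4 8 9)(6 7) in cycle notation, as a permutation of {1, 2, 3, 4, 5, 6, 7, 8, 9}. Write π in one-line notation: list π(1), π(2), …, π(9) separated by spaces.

Each element maps to the next entry in its cycle (wrapping to the front): 1→2, 2→5, 3→4, 4→8, 5→3, 6→7, 7→6, 8→9, 9→1.
Listing these in domain order gives 2 5 4 8 3 7 6 9 1.

2 5 4 8 3 7 6 9 1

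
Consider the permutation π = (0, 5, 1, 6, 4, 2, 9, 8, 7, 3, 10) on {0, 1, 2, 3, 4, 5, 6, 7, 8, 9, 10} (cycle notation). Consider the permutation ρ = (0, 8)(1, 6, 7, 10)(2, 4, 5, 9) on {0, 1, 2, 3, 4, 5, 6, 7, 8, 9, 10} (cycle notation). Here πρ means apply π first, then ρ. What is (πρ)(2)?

π(2) = 9, then ρ(9) = 2; composing gives (πρ)(2) = 2.

2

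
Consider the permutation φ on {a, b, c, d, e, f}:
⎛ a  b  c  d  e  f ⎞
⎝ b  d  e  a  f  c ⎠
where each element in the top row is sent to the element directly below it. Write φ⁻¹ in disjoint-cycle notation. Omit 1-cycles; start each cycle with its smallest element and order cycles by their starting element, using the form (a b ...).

(a d b)(c f e)

First write φ in disjoint cycles: (a b d)(c e f).
The inverse reverses every cycle; in canonical form, φ⁻¹ = (a d b)(c f e).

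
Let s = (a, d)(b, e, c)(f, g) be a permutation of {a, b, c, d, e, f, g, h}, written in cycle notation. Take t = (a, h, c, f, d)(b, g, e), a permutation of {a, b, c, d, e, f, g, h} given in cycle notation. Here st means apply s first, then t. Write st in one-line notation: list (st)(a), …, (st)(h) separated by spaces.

(st)(x) = t(s(x)). Computing each image: t(s(a)) = t(d) = a, t(s(b)) = t(e) = b, t(s(c)) = t(b) = g, t(s(d)) = t(a) = h, t(s(e)) = t(c) = f, t(s(f)) = t(g) = e, t(s(g)) = t(f) = d, t(s(h)) = t(h) = c.
Hence st = [a b g h f e d c].

a b g h f e d c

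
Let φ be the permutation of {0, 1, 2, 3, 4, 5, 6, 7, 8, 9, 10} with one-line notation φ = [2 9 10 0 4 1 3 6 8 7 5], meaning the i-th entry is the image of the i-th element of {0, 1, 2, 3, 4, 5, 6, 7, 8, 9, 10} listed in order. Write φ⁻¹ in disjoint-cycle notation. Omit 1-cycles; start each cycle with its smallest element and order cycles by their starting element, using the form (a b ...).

(0 3 6 7 9 1 5 10 2)

The cycle decomposition of φ is (0 2 10 5 1 9 7 6 3).
The inverse reverses every cycle; in canonical form, φ⁻¹ = (0 3 6 7 9 1 5 10 2).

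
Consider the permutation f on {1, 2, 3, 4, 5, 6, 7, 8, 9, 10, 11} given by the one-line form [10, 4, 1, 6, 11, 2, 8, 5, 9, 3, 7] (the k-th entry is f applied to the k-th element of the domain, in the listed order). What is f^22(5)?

7

Tracing 5 → 11 → … returns to 5 after 4 steps, so 5 lies in a 4-cycle (5 11 7 8).
Since the cycle has length 4, f^22 acts on it the same as f^2 (22 mod 4 = 2).
Stepping 2 places around the cycle: 5 → 11 → 7.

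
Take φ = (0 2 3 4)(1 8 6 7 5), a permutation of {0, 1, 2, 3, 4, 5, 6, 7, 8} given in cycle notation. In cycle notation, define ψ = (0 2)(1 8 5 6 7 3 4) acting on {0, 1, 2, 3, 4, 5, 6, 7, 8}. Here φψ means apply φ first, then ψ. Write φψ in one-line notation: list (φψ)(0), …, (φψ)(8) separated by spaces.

For each element, apply φ then ψ: 0 → 2 → 0; 1 → 8 → 5; 2 → 3 → 4; 3 → 4 → 1; 4 → 0 → 2; 5 → 1 → 8; 6 → 7 → 3; 7 → 5 → 6; 8 → 6 → 7.
So φψ in one-line form is 0 5 4 1 2 8 3 6 7.

0 5 4 1 2 8 3 6 7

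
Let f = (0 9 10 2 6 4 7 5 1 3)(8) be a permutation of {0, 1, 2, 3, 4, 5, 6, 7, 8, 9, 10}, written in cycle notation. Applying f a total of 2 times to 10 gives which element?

10 lies in the 10-cycle (0 9 10 2 6 4 7 5 1 3).
Stepping 2 places around the cycle: 10 → 2 → 6.

6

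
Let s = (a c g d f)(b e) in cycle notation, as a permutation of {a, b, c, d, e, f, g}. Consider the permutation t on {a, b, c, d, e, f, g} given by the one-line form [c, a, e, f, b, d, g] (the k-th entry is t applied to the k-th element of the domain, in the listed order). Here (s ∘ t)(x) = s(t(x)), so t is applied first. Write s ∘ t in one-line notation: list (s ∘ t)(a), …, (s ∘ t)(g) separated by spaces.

g c b a e f d

(s ∘ t)(x) = s(t(x)). Computing each image: s(t(a)) = s(c) = g, s(t(b)) = s(a) = c, s(t(c)) = s(e) = b, s(t(d)) = s(f) = a, s(t(e)) = s(b) = e, s(t(f)) = s(d) = f, s(t(g)) = s(g) = d.
Hence s ∘ t = [g c b a e f d].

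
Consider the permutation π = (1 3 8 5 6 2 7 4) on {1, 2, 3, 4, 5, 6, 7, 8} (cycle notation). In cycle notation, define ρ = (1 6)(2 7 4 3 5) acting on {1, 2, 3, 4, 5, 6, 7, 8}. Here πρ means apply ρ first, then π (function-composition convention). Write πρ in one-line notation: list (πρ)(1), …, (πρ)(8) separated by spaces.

2 4 6 8 7 3 1 5

(πρ)(x) = π(ρ(x)). Computing each image: π(ρ(1)) = π(6) = 2, π(ρ(2)) = π(7) = 4, π(ρ(3)) = π(5) = 6, π(ρ(4)) = π(3) = 8, π(ρ(5)) = π(2) = 7, π(ρ(6)) = π(1) = 3, π(ρ(7)) = π(4) = 1, π(ρ(8)) = π(8) = 5.
Hence πρ = [2 4 6 8 7 3 1 5].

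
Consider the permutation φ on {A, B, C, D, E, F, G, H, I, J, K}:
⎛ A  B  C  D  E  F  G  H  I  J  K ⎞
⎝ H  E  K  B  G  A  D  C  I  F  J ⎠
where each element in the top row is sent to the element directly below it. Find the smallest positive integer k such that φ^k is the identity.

12

Decomposing into disjoint cycles gives cycle lengths 6, 4, 1.
Since disjoint cycles commute, ord(φ) = lcm(6, 4) = 12.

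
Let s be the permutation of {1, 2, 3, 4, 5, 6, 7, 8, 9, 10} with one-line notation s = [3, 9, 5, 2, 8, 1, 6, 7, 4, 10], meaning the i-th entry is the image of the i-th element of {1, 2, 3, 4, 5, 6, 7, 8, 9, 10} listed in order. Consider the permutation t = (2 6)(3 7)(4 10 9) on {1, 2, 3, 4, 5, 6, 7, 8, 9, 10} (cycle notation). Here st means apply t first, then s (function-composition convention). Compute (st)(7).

t(7) = 3, then s(3) = 5; composing gives (st)(7) = 5.

5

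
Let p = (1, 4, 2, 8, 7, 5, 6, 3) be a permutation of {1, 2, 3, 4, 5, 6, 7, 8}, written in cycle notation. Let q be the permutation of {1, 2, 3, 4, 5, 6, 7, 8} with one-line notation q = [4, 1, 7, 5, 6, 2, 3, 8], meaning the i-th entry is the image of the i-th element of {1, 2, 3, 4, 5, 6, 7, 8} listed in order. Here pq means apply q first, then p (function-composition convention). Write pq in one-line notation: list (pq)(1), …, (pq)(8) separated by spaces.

Chase each element through q then p: 1 → 4 → 2; 2 → 1 → 4; 3 → 7 → 5; 4 → 5 → 6; 5 → 6 → 3; 6 → 2 → 8; 7 → 3 → 1; 8 → 8 → 7.
Collecting the images, pq = [2 4 5 6 3 8 1 7].

2 4 5 6 3 8 1 7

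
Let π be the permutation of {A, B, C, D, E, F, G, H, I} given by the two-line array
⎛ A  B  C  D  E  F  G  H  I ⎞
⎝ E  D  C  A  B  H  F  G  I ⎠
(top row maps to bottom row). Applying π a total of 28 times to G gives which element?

Tracing G → F → … returns to G after 3 steps, so G lies in a 3-cycle (F H G).
Since the cycle has length 3, π^28 acts on it the same as π^1 (28 mod 3 = 1).
Advancing 1 step from G: G → F.

F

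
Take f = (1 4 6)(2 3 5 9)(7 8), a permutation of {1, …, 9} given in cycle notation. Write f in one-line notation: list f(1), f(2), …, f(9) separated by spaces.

Each element maps to the next entry in its cycle (wrapping to the front): 1→4, 2→3, 3→5, 4→6, 5→9, 6→1, 7→8, 8→7, 9→2.
So the one-line form is 4 3 5 6 9 1 8 7 2.

4 3 5 6 9 1 8 7 2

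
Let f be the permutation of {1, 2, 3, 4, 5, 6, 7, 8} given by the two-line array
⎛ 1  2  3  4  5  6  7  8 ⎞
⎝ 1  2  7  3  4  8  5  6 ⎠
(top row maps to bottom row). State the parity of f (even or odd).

In disjoint-cycle form the cycle lengths are 4, 2, 1, 1.
A cycle of length ℓ contributes ℓ−1 transpositions, so f is a product of 3 + 1 = 4 transpositions — even.

even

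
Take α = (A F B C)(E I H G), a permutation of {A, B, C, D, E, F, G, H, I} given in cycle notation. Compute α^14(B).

B lies in the 4-cycle (A F B C).
Powers repeat with period 4 on this cycle, and 14 mod 4 = 2, so α^14(B) = α^2(B).
Advancing 2 steps from B: B → C → A.

A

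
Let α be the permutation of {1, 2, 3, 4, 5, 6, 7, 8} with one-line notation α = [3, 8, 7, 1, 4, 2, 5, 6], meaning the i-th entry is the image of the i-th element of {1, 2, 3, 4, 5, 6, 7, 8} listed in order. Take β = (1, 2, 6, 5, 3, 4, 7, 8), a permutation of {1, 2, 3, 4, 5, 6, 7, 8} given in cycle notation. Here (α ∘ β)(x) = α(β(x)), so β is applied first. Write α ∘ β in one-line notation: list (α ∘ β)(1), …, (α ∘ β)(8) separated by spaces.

8 2 1 5 7 4 6 3

Chase each element through β then α: 1 → 2 → 8; 2 → 6 → 2; 3 → 4 → 1; 4 → 7 → 5; 5 → 3 → 7; 6 → 5 → 4; 7 → 8 → 6; 8 → 1 → 3.
Collecting the images, α ∘ β = [8 2 1 5 7 4 6 3].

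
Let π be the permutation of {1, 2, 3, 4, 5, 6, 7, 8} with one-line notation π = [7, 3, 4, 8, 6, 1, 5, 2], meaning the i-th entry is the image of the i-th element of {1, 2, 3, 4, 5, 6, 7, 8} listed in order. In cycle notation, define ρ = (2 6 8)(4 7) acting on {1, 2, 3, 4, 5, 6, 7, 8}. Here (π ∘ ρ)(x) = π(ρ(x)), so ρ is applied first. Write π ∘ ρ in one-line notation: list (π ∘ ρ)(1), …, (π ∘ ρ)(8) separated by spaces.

(π ∘ ρ)(x) = π(ρ(x)). Computing each image: π(ρ(1)) = π(1) = 7, π(ρ(2)) = π(6) = 1, π(ρ(3)) = π(3) = 4, π(ρ(4)) = π(7) = 5, π(ρ(5)) = π(5) = 6, π(ρ(6)) = π(8) = 2, π(ρ(7)) = π(4) = 8, π(ρ(8)) = π(2) = 3.
Hence π ∘ ρ = [7 1 4 5 6 2 8 3].

7 1 4 5 6 2 8 3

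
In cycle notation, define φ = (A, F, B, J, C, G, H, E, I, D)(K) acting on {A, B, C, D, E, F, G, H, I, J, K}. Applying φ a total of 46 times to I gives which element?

I lies in the 10-cycle (A, F, B, J, C, G, H, E, I, D).
Since the cycle has length 10, φ^46 acts on it the same as φ^6 (46 mod 10 = 6).
Advancing 6 steps from I: I → D → A → F → B → J → C.

C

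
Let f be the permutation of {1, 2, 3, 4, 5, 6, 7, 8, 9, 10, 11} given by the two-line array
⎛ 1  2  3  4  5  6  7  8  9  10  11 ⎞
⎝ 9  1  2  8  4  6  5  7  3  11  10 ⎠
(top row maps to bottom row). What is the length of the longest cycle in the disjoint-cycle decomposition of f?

Decomposing into disjoint cycles gives (1, 9, 3, 2)(4, 8, 7, 5)(10, 11); the longest has length 4.

4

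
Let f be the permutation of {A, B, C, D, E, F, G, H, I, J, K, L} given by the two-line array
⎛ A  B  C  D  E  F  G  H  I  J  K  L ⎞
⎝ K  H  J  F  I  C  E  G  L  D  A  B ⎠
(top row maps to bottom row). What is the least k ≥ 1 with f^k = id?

12

Writing f as disjoint cycles, the cycle lengths are 6, 4, 2.
The order is lcm(6, 4, 2) = 12.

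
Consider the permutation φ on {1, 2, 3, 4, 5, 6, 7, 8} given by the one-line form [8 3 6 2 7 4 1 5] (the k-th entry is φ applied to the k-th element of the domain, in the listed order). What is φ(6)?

4

6 is element number 6 of the domain, and entry number 6 of the one-line form is 4, so φ(6) = 4.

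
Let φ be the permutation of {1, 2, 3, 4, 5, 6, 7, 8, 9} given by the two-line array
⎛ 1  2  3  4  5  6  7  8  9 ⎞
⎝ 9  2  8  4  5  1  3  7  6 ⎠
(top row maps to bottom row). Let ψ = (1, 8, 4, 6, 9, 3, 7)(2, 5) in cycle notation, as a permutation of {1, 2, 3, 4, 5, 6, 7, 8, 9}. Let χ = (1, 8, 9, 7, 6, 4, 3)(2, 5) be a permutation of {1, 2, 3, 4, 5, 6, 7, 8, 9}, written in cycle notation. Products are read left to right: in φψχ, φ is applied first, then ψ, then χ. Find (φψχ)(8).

8

Chase 8: φ(8) = 7; ψ(7) = 1; χ(1) = 8. Hence (φψχ)(8) = 8.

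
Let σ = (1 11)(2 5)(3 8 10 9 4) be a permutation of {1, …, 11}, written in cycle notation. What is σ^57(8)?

8 lies in the 5-cycle (3 8 10 9 4).
On a 5-cycle, σ^5 is the identity, so σ^57 = σ^2 there (57 ≡ 2 mod 5).
Advancing 2 steps from 8: 8 → 10 → 9.

9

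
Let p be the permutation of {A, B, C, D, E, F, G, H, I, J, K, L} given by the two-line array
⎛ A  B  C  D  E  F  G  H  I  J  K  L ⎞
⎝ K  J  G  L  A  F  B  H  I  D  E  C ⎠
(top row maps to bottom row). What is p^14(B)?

D

Tracing B → J → … returns to B after 6 steps, so B lies in a 6-cycle (B, J, D, L, C, G).
Since the cycle has length 6, p^14 acts on it the same as p^2 (14 mod 6 = 2).
Advancing 2 steps from B: B → J → D.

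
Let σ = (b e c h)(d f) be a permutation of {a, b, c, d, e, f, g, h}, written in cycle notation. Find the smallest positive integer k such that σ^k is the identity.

The cycle type of σ is (4, 2, 1, 1).
The order of σ is the least common multiple of its cycle lengths: lcm(4, 2) = 4.

4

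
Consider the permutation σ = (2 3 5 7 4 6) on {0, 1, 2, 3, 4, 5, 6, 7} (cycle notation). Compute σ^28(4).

5

4 lies in the 6-cycle (2 3 5 7 4 6).
Since the cycle has length 6, σ^28 acts on it the same as σ^4 (28 mod 6 = 4).
Stepping 4 places around the cycle: 4 → 6 → 2 → 3 → 5.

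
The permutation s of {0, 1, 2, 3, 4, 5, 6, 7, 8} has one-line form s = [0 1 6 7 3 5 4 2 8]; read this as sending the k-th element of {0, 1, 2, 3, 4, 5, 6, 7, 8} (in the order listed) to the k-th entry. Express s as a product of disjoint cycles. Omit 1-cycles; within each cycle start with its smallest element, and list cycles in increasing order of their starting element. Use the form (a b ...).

From 2: 2 → 6 → 4 → 3 → 7 → 2, closing the cycle (2 6 4 3 7).
Continuing from each remaining unvisited element yields (2 6 4 3 7).

(2 6 4 3 7)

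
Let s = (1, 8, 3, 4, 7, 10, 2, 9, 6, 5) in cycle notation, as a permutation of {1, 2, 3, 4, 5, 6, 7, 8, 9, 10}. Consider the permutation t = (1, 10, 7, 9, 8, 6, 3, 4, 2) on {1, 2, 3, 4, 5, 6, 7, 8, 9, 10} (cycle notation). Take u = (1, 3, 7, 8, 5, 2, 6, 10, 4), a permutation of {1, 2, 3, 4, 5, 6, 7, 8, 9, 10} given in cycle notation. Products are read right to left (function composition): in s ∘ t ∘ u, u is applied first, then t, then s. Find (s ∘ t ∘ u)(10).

(s ∘ t ∘ u)(10) = s(t(u(10))). u(10) = 4, then t(4) = 2, then s(2) = 9, so the result is 9.

9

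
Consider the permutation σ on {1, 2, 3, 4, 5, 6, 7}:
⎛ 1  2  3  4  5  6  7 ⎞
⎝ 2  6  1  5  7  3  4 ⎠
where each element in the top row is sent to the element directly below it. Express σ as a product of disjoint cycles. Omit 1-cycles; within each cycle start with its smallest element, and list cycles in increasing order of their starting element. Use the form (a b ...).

(1 2 6 3)(4 5 7)

From 1: 1 → 2 → 6 → 3 → 1, closing the cycle (1 2 6 3).
Repeating from the next unused element and collecting all non-trivial cycles gives (1 2 6 3)(4 5 7).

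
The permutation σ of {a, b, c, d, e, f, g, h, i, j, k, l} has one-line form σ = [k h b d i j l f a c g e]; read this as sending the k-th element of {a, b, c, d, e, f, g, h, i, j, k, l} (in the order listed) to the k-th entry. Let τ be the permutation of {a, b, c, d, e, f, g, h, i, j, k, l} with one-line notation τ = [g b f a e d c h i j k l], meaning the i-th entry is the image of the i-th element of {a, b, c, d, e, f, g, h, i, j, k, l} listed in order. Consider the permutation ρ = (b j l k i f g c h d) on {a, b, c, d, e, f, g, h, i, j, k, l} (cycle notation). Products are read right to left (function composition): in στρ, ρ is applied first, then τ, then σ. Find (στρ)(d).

h

(στρ)(d) = σ(τ(ρ(d))). ρ(d) = b, then τ(b) = b, then σ(b) = h, so the result is h.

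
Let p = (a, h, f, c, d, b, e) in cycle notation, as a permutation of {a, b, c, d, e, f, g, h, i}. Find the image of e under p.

a

e appears in (a, h, f, c, d, b, e); the next entry (wrapping around) is a.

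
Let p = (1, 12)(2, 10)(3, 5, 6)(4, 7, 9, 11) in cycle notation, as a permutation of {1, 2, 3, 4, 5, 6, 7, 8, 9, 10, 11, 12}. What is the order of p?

12

The cycle type of p is (4, 3, 2, 2, 1).
The order of p is the least common multiple of its cycle lengths: lcm(4, 3, 2, 2) = 12.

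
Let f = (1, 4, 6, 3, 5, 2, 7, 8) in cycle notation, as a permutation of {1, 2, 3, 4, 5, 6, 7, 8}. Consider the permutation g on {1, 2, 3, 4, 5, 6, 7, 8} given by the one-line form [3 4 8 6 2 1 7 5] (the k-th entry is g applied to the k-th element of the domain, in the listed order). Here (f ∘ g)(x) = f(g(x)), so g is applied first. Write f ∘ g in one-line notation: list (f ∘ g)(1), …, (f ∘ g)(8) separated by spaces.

(f ∘ g)(x) = f(g(x)). Computing each image: f(g(1)) = f(3) = 5, f(g(2)) = f(4) = 6, f(g(3)) = f(8) = 1, f(g(4)) = f(6) = 3, f(g(5)) = f(2) = 7, f(g(6)) = f(1) = 4, f(g(7)) = f(7) = 8, f(g(8)) = f(5) = 2.
Hence f ∘ g = [5 6 1 3 7 4 8 2].

5 6 1 3 7 4 8 2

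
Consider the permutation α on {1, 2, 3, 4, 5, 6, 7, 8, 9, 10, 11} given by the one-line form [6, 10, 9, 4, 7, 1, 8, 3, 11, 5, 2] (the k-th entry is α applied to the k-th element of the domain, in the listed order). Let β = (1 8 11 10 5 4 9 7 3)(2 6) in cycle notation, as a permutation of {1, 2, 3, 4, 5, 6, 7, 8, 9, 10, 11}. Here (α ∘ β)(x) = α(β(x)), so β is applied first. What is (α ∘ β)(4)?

β(4) = 9, then α(9) = 11; composing gives (α ∘ β)(4) = 11.

11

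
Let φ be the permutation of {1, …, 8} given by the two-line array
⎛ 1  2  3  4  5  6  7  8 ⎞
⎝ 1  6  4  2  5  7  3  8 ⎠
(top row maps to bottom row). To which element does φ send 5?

The entry below 5 in the array is 5, so φ(5) = 5.

5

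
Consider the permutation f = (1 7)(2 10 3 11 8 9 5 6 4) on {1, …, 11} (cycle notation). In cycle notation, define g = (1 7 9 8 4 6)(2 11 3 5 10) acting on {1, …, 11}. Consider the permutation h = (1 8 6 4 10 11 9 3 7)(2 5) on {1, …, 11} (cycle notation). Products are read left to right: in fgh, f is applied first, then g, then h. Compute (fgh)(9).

11

(fgh)(9) = h(g(f(9))). f(9) = 5, then g(5) = 10, then h(10) = 11, so the result is 11.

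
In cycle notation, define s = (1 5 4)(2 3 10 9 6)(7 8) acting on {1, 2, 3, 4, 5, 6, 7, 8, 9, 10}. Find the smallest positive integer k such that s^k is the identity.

30

The cycle type of s is (5, 3, 2).
The order of s is the least common multiple of its cycle lengths: lcm(5, 3, 2) = 30.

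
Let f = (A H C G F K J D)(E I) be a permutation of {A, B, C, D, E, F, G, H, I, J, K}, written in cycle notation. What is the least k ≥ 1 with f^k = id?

8

The cycle type of f is (8, 2, 1).
The order is lcm(8, 2) = 8.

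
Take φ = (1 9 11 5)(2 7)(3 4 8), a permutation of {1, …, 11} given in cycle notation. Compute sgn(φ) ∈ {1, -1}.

1

The cycle lengths are 4, 3, 2, 1, 1.
A cycle of length ℓ contributes ℓ−1 transpositions, so φ is a product of 3 + 2 + 1 = 6 transpositions — even.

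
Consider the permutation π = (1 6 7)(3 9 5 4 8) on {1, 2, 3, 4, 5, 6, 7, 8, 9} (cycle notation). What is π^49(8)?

4

8 lies in the 5-cycle (3 9 5 4 8).
Since the cycle has length 5, π^49 acts on it the same as π^4 (49 mod 5 = 4).
Advancing 4 steps from 8: 8 → 3 → 9 → 5 → 4.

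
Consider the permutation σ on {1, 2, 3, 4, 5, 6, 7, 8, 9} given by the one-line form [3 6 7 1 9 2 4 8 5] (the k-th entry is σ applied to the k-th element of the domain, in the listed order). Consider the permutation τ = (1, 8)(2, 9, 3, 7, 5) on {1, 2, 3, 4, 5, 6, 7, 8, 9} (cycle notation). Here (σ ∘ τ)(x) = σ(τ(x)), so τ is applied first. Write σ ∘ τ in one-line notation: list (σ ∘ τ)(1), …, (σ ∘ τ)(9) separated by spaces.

(σ ∘ τ)(x) = σ(τ(x)). Computing each image: σ(τ(1)) = σ(8) = 8, σ(τ(2)) = σ(9) = 5, σ(τ(3)) = σ(7) = 4, σ(τ(4)) = σ(4) = 1, σ(τ(5)) = σ(2) = 6, σ(τ(6)) = σ(6) = 2, σ(τ(7)) = σ(5) = 9, σ(τ(8)) = σ(1) = 3, σ(τ(9)) = σ(3) = 7.
Hence σ ∘ τ = [8 5 4 1 6 2 9 3 7].

8 5 4 1 6 2 9 3 7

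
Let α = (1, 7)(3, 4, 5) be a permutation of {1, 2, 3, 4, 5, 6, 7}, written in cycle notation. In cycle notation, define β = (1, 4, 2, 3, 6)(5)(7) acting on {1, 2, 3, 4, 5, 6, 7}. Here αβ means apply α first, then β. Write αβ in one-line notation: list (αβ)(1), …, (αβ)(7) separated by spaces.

For each element, apply α then β: 1 → 7 → 7; 2 → 2 → 3; 3 → 4 → 2; 4 → 5 → 5; 5 → 3 → 6; 6 → 6 → 1; 7 → 1 → 4.
So αβ in one-line form is 7 3 2 5 6 1 4.

7 3 2 5 6 1 4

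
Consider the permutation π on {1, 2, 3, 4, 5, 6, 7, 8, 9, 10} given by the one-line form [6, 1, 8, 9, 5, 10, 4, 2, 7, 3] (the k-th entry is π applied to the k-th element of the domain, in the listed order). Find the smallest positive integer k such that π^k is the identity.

Decomposing into disjoint cycles gives cycle lengths 6, 3, 1.
Since disjoint cycles commute, ord(π) = lcm(6, 3) = 6.

6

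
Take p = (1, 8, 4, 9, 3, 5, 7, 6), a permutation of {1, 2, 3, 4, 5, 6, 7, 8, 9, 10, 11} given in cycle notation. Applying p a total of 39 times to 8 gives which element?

8 lies in the 8-cycle (1, 8, 4, 9, 3, 5, 7, 6).
Since the cycle has length 8, p^39 acts on it the same as p^7 (39 mod 8 = 7).
Advancing 7 steps from 8: 8 → 4 → 9 → 3 → 5 → 7 → 6 → 1.

1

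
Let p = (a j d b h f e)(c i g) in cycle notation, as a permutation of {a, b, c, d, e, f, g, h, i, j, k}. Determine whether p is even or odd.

even

The cycle lengths are 7, 3, 1.
A cycle of length ℓ contributes ℓ−1 transpositions, so p is a product of 6 + 2 = 8 transpositions — even.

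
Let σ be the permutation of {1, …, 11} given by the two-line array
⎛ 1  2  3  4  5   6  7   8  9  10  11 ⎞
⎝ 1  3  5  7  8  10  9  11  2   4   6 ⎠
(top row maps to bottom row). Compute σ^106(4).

8

Tracing 4 → 7 → … returns to 4 after 10 steps, so 4 lies in a 10-cycle (2, 3, 5, 8, 11, 6, 10, 4, 7, 9).
Powers repeat with period 10 on this cycle, and 106 mod 10 = 6, so σ^106(4) = σ^6(4).
Advancing 6 steps from 4: 4 → 7 → 9 → 2 → 3 → 5 → 8.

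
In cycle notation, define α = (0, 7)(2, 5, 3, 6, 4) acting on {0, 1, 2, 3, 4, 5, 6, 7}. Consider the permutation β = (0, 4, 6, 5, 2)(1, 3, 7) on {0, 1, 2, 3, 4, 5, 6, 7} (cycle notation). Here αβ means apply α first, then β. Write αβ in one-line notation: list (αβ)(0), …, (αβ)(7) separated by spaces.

1 3 2 5 0 7 6 4

Chase each element through α then β: 0 → 7 → 1; 1 → 1 → 3; 2 → 5 → 2; 3 → 6 → 5; 4 → 2 → 0; 5 → 3 → 7; 6 → 4 → 6; 7 → 0 → 4.
So αβ in one-line form is 1 3 2 5 0 7 6 4.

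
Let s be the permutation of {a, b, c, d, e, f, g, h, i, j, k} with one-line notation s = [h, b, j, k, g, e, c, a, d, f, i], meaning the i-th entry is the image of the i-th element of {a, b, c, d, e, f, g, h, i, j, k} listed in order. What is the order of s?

The disjoint-cycle form of s has cycle lengths 5, 3, 2, 1.
Since disjoint cycles commute, ord(s) = lcm(5, 3, 2) = 30.

30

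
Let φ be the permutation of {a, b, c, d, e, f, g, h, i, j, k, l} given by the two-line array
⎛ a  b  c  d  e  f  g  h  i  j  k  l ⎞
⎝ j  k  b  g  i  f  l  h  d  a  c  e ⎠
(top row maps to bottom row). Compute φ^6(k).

Tracing k → c → … returns to k after 3 steps, so k lies in a 3-cycle (b k c).
Since the cycle has length 3, φ^6 acts on it the same as φ^0 (6 mod 3 = 0).
So φ^6(k) = k.

k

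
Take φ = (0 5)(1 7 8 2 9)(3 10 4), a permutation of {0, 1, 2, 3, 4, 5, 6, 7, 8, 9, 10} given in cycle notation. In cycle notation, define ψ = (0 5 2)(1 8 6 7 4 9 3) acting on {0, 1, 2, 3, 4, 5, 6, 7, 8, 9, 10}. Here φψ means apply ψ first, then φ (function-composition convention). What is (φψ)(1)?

2

(φψ)(1) = φ(ψ(1)). ψ(1) = 8, then φ(8) = 2. So (φψ)(1) = 2.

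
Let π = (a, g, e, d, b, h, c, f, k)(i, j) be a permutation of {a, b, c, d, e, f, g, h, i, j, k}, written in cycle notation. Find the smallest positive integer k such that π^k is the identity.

18

The disjoint cycles have lengths 9, 2.
The order is lcm(9, 2) = 18.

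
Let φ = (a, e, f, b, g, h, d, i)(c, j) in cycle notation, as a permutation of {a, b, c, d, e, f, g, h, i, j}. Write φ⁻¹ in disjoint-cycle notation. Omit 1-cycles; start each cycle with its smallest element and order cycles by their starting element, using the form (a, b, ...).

(a, i, d, h, g, b, f, e)(c, j)

Inverting a permutation written in cycle notation just reverses the order within every cycle.
After reversing and putting each cycle's least element first, φ⁻¹ = (a, i, d, h, g, b, f, e)(c, j).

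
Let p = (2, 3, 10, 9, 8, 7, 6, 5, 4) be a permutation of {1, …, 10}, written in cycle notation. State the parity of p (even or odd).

The cycle lengths are 9, 1.
A cycle of length ℓ contributes ℓ−1 transpositions, so p is a product of 8 transpositions — even.

even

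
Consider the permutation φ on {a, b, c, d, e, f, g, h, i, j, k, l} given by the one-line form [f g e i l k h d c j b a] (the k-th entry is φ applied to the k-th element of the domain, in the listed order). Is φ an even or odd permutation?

even

In disjoint-cycle form the cycle lengths are 11, 1.
A cycle of length ℓ contributes ℓ−1 transpositions, so φ is a product of 10 transpositions — even.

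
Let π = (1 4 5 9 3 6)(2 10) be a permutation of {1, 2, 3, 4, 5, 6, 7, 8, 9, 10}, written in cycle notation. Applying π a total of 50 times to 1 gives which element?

5

1 lies in the 6-cycle (1 4 5 9 3 6).
On a 6-cycle, π^6 is the identity, so π^50 = π^2 there (50 ≡ 2 mod 6).
Advancing 2 steps from 1: 1 → 4 → 5.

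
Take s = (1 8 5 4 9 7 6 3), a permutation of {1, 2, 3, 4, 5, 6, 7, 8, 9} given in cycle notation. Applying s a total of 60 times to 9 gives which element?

1

9 lies in the 8-cycle (1 8 5 4 9 7 6 3).
Powers repeat with period 8 on this cycle, and 60 mod 8 = 4, so s^60(9) = s^4(9).
Advancing 4 steps from 9: 9 → 7 → 6 → 3 → 1.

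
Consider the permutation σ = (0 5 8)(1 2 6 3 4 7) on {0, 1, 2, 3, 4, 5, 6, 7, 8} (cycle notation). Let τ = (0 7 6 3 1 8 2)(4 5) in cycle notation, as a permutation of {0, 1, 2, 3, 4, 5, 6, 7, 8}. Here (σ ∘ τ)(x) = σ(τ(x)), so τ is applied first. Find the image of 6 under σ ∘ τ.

4

(σ ∘ τ)(6) = σ(τ(6)). τ(6) = 3, then σ(3) = 4. So (σ ∘ τ)(6) = 4.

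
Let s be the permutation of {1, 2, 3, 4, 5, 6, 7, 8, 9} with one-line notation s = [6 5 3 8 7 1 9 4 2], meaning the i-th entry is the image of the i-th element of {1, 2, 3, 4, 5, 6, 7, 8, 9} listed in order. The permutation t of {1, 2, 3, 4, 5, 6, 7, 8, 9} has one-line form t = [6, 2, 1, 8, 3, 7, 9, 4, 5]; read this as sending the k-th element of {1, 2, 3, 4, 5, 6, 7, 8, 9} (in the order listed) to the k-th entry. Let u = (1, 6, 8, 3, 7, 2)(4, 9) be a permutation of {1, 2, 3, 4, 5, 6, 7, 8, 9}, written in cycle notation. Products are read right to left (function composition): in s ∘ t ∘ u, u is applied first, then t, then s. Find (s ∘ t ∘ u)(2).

1

Chase 2: u(2) = 1; t(1) = 6; s(6) = 1. Hence (s ∘ t ∘ u)(2) = 1.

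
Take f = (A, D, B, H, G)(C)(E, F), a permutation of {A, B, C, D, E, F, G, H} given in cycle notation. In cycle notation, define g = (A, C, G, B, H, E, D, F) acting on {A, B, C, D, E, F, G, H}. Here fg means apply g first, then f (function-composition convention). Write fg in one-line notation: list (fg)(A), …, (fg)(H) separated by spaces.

C G A E B D H F

(fg)(x) = f(g(x)). Computing each image: f(g(A)) = f(C) = C, f(g(B)) = f(H) = G, f(g(C)) = f(G) = A, f(g(D)) = f(F) = E, f(g(E)) = f(D) = B, f(g(F)) = f(A) = D, f(g(G)) = f(B) = H, f(g(H)) = f(E) = F.
Hence fg = [C G A E B D H F].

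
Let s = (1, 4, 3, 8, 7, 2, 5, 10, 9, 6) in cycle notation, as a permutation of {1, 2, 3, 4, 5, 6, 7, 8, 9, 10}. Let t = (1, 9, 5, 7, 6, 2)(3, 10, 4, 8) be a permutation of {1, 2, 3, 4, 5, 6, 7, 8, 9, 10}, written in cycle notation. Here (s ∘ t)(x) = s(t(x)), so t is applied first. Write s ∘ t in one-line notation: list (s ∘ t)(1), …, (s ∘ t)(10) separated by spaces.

6 4 9 7 2 5 1 8 10 3

For each element, apply t then s: 1 → 9 → 6; 2 → 1 → 4; 3 → 10 → 9; 4 → 8 → 7; 5 → 7 → 2; 6 → 2 → 5; 7 → 6 → 1; 8 → 3 → 8; 9 → 5 → 10; 10 → 4 → 3.
Collecting the images, s ∘ t = [6 4 9 7 2 5 1 8 10 3].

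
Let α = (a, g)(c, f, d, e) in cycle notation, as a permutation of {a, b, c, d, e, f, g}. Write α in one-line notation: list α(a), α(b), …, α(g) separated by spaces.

Reading each image from the cycles: a↦g, b↦b, c↦f, d↦e, e↦c, f↦d, g↦a.
So the one-line form is g b f e c d a.

g b f e c d a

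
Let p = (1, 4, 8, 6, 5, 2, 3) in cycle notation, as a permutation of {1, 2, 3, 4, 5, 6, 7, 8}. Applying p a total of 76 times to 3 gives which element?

3 lies in the 7-cycle (1, 4, 8, 6, 5, 2, 3).
Since the cycle has length 7, p^76 acts on it the same as p^6 (76 mod 7 = 6).
Advancing 6 steps from 3: 3 → 1 → 4 → 8 → 6 → 5 → 2.

2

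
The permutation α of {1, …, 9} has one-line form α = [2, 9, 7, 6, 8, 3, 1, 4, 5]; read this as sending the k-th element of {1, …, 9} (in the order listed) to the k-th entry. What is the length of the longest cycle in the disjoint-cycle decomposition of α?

Decomposing into disjoint cycles gives (1 2 9 5 8 4 6 3 7); the longest has length 9.

9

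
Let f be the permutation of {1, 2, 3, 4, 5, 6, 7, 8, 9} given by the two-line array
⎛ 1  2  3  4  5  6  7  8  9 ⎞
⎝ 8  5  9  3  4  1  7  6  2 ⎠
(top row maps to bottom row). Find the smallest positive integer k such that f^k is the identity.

15

The disjoint-cycle form of f has cycle lengths 5, 3, 1.
The order is lcm(5, 3) = 15.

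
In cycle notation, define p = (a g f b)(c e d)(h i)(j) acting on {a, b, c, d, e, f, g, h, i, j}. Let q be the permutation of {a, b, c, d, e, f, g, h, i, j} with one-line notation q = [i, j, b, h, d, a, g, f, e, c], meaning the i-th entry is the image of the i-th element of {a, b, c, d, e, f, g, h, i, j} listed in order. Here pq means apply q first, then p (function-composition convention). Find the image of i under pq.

(pq)(i) = p(q(i)). q(i) = e, then p(e) = d. So (pq)(i) = d.

d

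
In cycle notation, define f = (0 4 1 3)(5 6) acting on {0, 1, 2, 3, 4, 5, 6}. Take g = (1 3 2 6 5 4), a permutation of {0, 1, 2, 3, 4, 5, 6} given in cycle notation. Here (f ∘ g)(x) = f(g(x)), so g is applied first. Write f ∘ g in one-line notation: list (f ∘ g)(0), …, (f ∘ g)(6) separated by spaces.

(f ∘ g)(x) = f(g(x)). Computing each image: f(g(0)) = f(0) = 4, f(g(1)) = f(3) = 0, f(g(2)) = f(6) = 5, f(g(3)) = f(2) = 2, f(g(4)) = f(1) = 3, f(g(5)) = f(4) = 1, f(g(6)) = f(5) = 6.
Hence f ∘ g = [4 0 5 2 3 1 6].

4 0 5 2 3 1 6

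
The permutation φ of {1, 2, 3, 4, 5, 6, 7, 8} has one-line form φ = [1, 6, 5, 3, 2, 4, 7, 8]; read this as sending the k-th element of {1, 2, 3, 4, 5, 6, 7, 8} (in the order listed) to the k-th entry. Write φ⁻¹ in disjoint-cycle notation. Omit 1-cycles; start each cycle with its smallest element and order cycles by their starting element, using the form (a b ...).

(2 5 3 4 6)

The cycle decomposition of φ is (2 6 4 3 5).
The inverse reverses every cycle; in canonical form, φ⁻¹ = (2 5 3 4 6).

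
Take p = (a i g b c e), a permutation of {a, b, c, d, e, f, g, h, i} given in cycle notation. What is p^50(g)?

c

g lies in the 6-cycle (a i g b c e).
Powers repeat with period 6 on this cycle, and 50 mod 6 = 2, so p^50(g) = p^2(g).
Stepping 2 places around the cycle: g → b → c.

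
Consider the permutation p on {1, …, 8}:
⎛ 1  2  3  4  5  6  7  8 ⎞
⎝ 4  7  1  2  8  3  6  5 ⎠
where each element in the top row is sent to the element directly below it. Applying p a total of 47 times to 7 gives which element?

Tracing 7 → 6 → … returns to 7 after 6 steps, so 7 lies in a 6-cycle (1 4 2 7 6 3).
Powers repeat with period 6 on this cycle, and 47 mod 6 = 5, so p^47(7) = p^5(7).
Advancing 5 steps from 7: 7 → 6 → 3 → 1 → 4 → 2.

2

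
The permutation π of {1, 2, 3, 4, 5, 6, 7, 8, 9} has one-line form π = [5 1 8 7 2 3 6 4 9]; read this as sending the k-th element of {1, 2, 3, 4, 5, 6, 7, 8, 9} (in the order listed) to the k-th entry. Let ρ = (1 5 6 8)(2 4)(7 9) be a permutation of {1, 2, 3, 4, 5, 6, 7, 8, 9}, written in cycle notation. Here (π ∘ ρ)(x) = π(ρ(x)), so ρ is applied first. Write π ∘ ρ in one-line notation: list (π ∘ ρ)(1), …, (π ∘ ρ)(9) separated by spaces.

Chase each element through ρ then π: 1 → 5 → 2; 2 → 4 → 7; 3 → 3 → 8; 4 → 2 → 1; 5 → 6 → 3; 6 → 8 → 4; 7 → 9 → 9; 8 → 1 → 5; 9 → 7 → 6.
So π ∘ ρ in one-line form is 2 7 8 1 3 4 9 5 6.

2 7 8 1 3 4 9 5 6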